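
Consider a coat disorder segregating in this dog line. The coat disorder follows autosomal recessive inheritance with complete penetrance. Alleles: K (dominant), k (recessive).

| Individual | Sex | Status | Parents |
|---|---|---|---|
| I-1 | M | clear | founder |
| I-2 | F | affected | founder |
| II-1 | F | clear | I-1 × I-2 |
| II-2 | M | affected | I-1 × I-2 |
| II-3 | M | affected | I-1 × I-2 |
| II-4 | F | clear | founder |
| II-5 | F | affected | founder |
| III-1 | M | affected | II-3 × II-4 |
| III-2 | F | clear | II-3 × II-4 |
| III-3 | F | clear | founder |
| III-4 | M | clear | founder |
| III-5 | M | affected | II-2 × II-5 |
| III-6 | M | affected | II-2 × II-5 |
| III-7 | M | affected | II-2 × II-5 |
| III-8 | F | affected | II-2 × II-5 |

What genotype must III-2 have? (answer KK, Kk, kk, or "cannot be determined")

Kk

From phenotype alone, III-2 is KK or Kk.
III-2 is clear so carries K and received k from II-3 (kk), so III-2 is Kk.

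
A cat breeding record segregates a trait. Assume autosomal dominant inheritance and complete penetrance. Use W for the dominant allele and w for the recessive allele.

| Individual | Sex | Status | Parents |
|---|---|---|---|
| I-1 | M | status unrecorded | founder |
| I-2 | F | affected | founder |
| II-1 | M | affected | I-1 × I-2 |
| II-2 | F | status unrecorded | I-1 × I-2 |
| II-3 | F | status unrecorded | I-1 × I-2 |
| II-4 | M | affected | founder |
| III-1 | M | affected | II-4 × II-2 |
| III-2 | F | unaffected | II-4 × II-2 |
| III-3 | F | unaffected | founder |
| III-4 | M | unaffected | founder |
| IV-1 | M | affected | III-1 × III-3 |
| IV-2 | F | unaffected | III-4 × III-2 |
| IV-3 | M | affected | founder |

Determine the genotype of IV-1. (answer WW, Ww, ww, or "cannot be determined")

Ww

From phenotype alone, IV-1 is WW or Ww.
IV-1 is affected so carries W and received w from III-3 (ww), so IV-1 is Ww.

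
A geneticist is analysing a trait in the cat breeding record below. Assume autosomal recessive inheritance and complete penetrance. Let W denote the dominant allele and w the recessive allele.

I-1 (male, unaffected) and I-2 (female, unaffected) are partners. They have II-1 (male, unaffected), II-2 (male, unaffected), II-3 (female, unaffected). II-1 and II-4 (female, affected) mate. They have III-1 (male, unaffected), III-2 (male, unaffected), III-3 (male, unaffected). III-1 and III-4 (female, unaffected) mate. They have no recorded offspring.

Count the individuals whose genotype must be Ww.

3

Obligate heterozygotes: III-1 is unaffected so carries W and received w from II-4 (ww), so III-1 is Ww; III-2 is unaffected so carries W and received w from II-4 (ww), so III-2 is Ww; III-3 is unaffected so carries W and received w from II-4 (ww), so III-3 is Ww.
Every other individual is either homozygous by phenotype or has at least one consistent homozygous assignment, so the count is 3.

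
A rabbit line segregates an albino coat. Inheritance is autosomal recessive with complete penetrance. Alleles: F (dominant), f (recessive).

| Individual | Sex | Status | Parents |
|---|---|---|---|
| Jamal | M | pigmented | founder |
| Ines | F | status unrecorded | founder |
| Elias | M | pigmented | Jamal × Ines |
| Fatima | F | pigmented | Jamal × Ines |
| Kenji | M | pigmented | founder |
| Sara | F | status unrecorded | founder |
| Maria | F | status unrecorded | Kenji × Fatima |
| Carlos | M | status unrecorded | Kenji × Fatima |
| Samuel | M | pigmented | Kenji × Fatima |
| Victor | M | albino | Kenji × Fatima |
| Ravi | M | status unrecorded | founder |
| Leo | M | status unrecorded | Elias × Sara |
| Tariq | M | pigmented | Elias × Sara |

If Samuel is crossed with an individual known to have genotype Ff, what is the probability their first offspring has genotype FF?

1/3

Kenji is pigmented so carries F and passed f to Victor (ff), so Kenji is Ff.
Fatima is pigmented so carries F and passed f to Victor (ff), so Fatima is Ff.
Samuel is a pigmented offspring of Kenji (Ff) × Fatima (Ff), whose cross gives 1/4 FF : 1/2 Ff : 1/4 ff; conditioning on being pigmented, Samuel is FF with probability 1/3, Ff with probability 2/3.
Summing over parental genotype combinations, P(offspring has genotype FF) = 1/3·1/2 + 2/3·1/4 = 1/3.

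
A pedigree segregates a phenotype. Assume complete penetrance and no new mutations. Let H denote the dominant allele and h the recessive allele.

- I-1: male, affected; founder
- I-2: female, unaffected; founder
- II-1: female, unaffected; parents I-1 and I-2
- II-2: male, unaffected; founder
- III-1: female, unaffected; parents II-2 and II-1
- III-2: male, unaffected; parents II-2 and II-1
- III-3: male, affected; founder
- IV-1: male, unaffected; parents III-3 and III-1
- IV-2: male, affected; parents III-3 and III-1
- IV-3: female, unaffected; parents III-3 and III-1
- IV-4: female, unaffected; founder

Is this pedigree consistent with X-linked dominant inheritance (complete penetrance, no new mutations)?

No

Under X-linked dominant, II-1 (unaffected, female) cannot arise from I-1 (affected) × I-2 (unaffected).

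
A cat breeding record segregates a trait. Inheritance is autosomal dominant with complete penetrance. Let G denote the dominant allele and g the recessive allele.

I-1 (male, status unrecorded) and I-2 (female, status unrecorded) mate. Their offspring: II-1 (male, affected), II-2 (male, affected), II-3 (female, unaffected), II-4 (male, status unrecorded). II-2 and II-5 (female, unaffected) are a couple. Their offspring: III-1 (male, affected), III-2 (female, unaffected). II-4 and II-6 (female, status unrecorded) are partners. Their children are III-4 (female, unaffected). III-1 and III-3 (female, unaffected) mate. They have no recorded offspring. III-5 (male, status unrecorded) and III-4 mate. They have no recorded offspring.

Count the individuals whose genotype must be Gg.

Obligate heterozygotes: II-2 is affected so carries G and passed g to III-2 (gg), so II-2 is Gg; III-1 is affected so carries G and received g from II-5 (gg), so III-1 is Gg.
Every other individual is either homozygous by phenotype or has at least one consistent homozygous assignment, so the count is 2.

2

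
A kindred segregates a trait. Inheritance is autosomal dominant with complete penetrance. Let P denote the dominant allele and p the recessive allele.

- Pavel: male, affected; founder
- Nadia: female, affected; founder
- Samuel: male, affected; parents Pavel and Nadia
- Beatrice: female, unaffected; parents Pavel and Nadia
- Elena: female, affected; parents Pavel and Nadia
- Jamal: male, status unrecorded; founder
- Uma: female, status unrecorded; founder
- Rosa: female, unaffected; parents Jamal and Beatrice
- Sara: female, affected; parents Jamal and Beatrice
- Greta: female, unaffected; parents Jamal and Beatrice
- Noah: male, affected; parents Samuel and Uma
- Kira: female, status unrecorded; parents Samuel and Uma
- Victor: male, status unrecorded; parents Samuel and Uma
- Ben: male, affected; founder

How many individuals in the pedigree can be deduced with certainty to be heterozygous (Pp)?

4

Obligate heterozygotes: Pavel is affected so carries P and passed p to Beatrice (pp), so Pavel is Pp; Nadia is affected so carries P and passed p to Beatrice (pp), so Nadia is Pp; Jamal passed P to Sara (Pp, whose p came from Beatrice) and passed p to Rosa (pp), so Jamal is Pp; Sara is affected so carries P and received p from Beatrice (pp), so Sara is Pp.
Every other individual is either homozygous by phenotype or has at least one consistent homozygous assignment, so the count is 4.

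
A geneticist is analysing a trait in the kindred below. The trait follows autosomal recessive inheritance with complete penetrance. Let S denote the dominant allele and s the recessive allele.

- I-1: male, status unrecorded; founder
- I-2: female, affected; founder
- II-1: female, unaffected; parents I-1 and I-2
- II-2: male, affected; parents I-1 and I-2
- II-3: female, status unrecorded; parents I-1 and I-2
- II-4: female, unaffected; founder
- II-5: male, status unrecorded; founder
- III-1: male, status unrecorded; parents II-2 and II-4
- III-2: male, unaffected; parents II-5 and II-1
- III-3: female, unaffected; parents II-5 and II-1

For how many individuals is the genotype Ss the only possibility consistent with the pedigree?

2

Obligate heterozygotes: I-1 passed S to II-1 (Ss, whose s came from I-2) and passed s to II-2 (ss), so I-1 is Ss; II-1 is unaffected so carries S and received s from I-2 (ss), so II-1 is Ss.
Every other individual is either homozygous by phenotype or has at least one consistent homozygous assignment, so the count is 2.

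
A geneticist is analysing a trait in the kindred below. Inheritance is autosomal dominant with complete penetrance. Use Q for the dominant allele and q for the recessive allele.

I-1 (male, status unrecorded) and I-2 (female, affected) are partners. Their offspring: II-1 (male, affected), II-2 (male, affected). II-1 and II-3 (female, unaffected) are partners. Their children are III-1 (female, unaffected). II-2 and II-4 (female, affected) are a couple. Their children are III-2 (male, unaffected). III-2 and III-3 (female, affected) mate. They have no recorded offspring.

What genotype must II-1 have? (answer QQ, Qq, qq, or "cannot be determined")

From phenotype alone, II-1 is QQ or Qq.
II-1 is affected so carries Q and passed q to III-1 (qq), so II-1 is Qq.

Qq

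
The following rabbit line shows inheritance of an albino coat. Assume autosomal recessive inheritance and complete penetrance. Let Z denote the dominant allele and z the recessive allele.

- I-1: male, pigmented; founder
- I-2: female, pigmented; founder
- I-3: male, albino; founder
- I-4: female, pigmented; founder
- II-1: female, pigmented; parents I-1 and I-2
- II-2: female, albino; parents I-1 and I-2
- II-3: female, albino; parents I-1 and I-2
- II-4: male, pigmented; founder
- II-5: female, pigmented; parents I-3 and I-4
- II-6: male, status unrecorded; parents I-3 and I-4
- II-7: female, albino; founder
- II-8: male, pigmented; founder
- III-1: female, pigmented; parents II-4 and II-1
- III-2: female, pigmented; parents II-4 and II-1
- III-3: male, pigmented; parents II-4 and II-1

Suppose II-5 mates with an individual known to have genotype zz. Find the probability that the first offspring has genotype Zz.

1/2

II-5 is pigmented so carries Z and received z from I-3 (zz), so II-5 is Zz.
The cross gives 1/2 Zz : 1/2 zz, so P(offspring has genotype Zz) = 1/2.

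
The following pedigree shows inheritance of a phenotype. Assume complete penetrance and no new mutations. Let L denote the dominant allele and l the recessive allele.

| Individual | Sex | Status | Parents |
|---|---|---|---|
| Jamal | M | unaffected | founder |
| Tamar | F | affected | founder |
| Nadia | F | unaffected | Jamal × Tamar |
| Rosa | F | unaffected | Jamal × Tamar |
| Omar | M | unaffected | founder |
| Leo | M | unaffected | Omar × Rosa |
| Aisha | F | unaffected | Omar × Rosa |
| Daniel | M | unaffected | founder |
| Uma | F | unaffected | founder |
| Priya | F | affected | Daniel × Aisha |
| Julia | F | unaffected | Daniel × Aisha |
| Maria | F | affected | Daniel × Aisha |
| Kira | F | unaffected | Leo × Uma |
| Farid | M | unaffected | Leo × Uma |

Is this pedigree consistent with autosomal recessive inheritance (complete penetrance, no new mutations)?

A consistent assignment under autosomal recessive exists: Jamal LL, Tamar ll, Nadia Ll, Rosa Ll, Omar LL, Leo LL, Aisha Ll, Daniel Ll, Uma LL, Priya ll, Julia LL, Maria ll, Kira LL, Farid LL.
In this assignment every recorded phenotype matches its genotype and every non-founder's genotype is obtainable from its parents' genotypes, so the pedigree is consistent.

Yes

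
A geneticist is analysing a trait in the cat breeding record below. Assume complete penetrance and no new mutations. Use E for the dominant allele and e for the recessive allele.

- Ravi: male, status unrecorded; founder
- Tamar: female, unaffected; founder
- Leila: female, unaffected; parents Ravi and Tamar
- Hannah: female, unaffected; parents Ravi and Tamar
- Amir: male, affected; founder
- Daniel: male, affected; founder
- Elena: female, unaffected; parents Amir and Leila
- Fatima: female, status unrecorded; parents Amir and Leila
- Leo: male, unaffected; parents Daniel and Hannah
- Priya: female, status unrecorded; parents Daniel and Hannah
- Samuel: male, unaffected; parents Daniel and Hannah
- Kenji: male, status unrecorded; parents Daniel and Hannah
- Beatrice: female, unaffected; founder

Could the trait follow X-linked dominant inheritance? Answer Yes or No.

No

Under X-linked dominant, Elena (unaffected, female) cannot arise from Amir (affected) × Leila (unaffected).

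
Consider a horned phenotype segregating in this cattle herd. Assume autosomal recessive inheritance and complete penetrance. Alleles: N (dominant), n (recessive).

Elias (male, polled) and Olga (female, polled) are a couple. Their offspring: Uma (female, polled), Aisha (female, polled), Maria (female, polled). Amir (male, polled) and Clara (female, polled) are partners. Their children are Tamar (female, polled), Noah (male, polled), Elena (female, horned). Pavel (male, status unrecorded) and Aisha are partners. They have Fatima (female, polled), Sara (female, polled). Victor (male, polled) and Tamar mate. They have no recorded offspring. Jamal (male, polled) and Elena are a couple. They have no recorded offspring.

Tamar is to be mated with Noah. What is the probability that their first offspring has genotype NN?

Amir is polled so carries N and passed n to Elena (nn), so Amir is Nn.
Clara is polled so carries N and passed n to Elena (nn), so Clara is Nn.
Tamar is a polled offspring of Amir (Nn) × Clara (Nn), whose cross gives 1/4 NN : 1/2 Nn : 1/4 nn; conditioning on being polled, Tamar is NN with probability 1/3, Nn with probability 2/3.
Noah is a polled offspring of Amir (Nn) × Clara (Nn), whose cross gives 1/4 NN : 1/2 Nn : 1/4 nn; conditioning on being polled, Noah is NN with probability 1/3, Nn with probability 2/3.
Summing over parental genotype combinations, P(offspring has genotype NN) = 1/9·1 + 2/9·1/2 + 2/9·1/2 + 4/9·1/4 = 4/9.

4/9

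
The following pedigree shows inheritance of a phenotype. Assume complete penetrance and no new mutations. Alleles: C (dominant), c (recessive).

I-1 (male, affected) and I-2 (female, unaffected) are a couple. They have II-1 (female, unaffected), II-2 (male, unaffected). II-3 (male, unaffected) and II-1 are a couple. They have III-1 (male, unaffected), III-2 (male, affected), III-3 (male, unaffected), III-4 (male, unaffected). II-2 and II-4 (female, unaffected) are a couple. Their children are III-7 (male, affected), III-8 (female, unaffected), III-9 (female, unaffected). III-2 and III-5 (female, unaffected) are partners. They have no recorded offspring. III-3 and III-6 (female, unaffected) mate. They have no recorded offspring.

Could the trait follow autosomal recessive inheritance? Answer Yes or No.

A consistent assignment under autosomal recessive exists: I-1 cc, I-2 CC, II-1 Cc, II-2 Cc, II-3 Cc, II-4 Cc, III-1 CC, III-2 cc, III-3 CC, III-4 CC, III-5 CC, III-6 CC, III-7 cc, III-8 CC, III-9 CC.
In this assignment every recorded phenotype matches its genotype and every non-founder's genotype is obtainable from its parents' genotypes, so the pedigree is consistent.

Yes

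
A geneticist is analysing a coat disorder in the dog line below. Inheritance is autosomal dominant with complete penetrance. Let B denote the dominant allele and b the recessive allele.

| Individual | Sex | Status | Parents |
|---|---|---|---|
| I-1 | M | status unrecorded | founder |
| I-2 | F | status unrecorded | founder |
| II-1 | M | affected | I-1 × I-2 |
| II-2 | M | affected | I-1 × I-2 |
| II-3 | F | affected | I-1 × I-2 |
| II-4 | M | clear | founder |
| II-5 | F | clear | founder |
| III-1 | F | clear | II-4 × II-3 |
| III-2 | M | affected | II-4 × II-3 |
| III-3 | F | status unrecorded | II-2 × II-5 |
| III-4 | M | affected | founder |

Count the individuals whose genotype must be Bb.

Obligate heterozygotes: II-3 is affected so carries B and passed b to III-1 (bb), so II-3 is Bb; III-2 is affected so carries B and received b from II-4 (bb), so III-2 is Bb.
Every other individual is either homozygous by phenotype or has at least one consistent homozygous assignment, so the count is 2.

2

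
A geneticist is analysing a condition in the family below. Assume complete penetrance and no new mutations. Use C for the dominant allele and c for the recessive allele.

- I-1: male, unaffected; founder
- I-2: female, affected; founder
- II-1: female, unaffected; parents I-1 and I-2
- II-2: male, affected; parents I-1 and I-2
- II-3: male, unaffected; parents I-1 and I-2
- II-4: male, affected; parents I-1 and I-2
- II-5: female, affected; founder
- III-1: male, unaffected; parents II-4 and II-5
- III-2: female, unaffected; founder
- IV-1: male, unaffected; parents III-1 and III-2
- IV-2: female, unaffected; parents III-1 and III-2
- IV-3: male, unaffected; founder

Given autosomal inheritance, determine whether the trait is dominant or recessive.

dominant

II-4 and II-5 are both affected yet have an unaffected child III-1. Under a recessive model two affected parents are homozygous and every child would be affected, so the trait cannot be recessive.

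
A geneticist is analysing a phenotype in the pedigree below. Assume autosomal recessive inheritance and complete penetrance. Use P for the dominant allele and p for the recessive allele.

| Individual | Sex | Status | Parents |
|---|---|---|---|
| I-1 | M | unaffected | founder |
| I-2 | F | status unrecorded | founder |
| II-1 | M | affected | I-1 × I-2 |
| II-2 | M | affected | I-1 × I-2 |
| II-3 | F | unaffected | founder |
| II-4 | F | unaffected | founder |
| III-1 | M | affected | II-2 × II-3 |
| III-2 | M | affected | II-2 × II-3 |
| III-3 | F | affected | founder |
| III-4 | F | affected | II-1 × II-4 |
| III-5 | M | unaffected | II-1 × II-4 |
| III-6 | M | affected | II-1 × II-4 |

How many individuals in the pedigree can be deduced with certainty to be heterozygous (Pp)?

4

Obligate heterozygotes: I-1 is unaffected so carries P and passed p to II-1 (pp), so I-1 is Pp; II-3 is unaffected so carries P and passed p to III-1 (pp), so II-3 is Pp; II-4 is unaffected so carries P and passed p to III-4 (pp), so II-4 is Pp; III-5 is unaffected so carries P and received p from II-1 (pp), so III-5 is Pp.
Every other individual is either homozygous by phenotype or has at least one consistent homozygous assignment, so the count is 4.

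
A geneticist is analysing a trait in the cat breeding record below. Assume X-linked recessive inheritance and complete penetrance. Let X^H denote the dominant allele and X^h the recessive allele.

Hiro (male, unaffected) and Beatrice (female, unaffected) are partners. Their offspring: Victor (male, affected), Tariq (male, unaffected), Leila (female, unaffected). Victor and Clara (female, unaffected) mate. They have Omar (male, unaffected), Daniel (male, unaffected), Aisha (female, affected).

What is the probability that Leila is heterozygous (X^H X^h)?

Hiro is unaffected, so Hiro is X^H Y.
Beatrice is unaffected so carries H and passed h to Victor (X^h Y), so Beatrice is X^H X^h.
Their cross gives offspring ratios 1/2 X^H X^H : 1/2 X^H X^h. Conditioning on Leila being unaffected, P(X^H X^h) = 1/2 / 1 = 1/2.

1/2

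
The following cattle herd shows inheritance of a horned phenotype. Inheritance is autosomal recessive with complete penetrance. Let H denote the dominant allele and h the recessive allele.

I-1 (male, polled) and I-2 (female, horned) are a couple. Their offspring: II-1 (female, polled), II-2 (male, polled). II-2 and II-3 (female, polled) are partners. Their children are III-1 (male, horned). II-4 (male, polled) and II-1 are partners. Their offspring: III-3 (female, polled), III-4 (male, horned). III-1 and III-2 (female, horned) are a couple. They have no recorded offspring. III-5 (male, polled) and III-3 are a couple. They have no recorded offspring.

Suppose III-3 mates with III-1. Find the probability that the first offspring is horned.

1/3

II-4 is polled so carries H and passed h to III-4 (hh), so II-4 is Hh.
II-1 is polled so carries H and received h from I-2 (hh), so II-1 is Hh.
III-3 is a polled offspring of II-4 (Hh) × II-1 (Hh), whose cross gives 1/4 HH : 1/2 Hh : 1/4 hh; conditioning on being polled, III-3 is HH with probability 1/3, Hh with probability 2/3.
III-1 is horned, so III-1 is hh.
Summing over parental genotype combinations, P(offspring is horned) = 2/3·1/2 = 1/3.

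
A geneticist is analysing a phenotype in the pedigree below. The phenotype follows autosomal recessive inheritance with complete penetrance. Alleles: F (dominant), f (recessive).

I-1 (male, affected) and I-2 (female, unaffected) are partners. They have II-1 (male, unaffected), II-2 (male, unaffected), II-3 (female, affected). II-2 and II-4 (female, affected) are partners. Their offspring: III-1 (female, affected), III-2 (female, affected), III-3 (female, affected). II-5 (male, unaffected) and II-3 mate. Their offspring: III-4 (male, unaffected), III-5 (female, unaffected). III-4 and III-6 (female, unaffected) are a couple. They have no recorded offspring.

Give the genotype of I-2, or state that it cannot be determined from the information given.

From phenotype alone, I-2 is FF or Ff.
I-2 is unaffected so carries F and passed f to II-3 (ff), so I-2 is Ff.

Ff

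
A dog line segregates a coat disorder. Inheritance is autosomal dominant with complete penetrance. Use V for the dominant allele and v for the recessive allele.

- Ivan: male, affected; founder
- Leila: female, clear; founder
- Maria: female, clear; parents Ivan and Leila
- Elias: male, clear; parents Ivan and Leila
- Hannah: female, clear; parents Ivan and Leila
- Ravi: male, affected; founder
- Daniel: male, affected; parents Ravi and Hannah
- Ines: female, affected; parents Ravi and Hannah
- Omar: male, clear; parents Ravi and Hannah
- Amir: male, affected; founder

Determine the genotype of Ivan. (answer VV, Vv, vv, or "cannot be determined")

Vv

From phenotype alone, Ivan is VV or Vv.
Ivan is affected so carries V and passed v to Maria (vv), so Ivan is Vv.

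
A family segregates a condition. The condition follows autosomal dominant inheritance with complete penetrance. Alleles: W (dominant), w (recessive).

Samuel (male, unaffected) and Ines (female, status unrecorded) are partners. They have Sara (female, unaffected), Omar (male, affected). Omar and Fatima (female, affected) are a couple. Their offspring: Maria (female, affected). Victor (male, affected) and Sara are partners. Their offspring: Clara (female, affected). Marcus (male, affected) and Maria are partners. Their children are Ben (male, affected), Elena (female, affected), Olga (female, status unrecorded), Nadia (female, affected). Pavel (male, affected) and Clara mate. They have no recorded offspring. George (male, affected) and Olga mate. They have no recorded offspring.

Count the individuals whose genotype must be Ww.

Obligate heterozygotes: Ines passed W to Omar (Ww, whose w came from Samuel) and passed w to Sara (ww), so Ines is Ww; Omar is affected so carries W and received w from Samuel (ww), so Omar is Ww; Clara is affected so carries W and received w from Sara (ww), so Clara is Ww.
Every other individual is either homozygous by phenotype or has at least one consistent homozygous assignment, so the count is 3.

3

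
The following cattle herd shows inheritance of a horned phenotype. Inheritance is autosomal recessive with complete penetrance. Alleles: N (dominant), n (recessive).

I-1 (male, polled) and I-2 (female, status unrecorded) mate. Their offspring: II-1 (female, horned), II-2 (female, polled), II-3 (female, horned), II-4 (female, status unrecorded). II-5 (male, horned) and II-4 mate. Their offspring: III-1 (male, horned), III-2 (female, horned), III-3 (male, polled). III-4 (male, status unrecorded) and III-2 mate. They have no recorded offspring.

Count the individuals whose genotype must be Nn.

Obligate heterozygotes: I-1 is polled so carries N and passed n to II-1 (nn), so I-1 is Nn; II-4 passed N to III-3 (Nn, whose n came from II-5) and passed n to III-1 (nn), so II-4 is Nn; III-3 is polled so carries N and received n from II-5 (nn), so III-3 is Nn.
Every other individual is either homozygous by phenotype or has at least one consistent homozygous assignment, so the count is 3.

3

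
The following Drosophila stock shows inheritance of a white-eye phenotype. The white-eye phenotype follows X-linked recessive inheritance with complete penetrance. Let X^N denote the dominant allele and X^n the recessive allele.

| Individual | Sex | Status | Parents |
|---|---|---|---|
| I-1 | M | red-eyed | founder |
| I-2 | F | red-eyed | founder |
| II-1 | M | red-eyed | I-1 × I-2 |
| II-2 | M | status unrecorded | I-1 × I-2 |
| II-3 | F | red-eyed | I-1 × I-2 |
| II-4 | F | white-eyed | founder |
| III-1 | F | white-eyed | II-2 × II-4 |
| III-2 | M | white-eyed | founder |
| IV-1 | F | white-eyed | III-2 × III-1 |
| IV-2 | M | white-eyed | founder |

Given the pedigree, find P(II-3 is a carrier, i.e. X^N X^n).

1/2

I-1 is red-eyed, so I-1 is X^N Y.
I-2 is red-eyed so carries N and passed n to II-2 (X^n Y), so I-2 is X^N X^n.
Their cross gives offspring ratios 1/2 X^N X^N : 1/2 X^N X^n. Conditioning on II-3 being red-eyed, P(X^N X^n) = 1/2 / 1 = 1/2.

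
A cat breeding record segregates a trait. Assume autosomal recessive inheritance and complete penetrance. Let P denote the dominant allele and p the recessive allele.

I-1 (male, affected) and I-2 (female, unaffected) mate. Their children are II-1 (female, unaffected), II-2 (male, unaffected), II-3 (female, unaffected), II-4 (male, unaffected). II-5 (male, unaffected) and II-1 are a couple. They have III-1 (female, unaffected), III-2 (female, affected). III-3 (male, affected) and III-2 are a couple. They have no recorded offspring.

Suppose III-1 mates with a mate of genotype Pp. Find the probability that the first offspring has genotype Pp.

II-5 is unaffected so carries P and passed p to III-2 (pp), so II-5 is Pp.
II-1 is unaffected so carries P and received p from I-1 (pp), so II-1 is Pp.
III-1 is an unaffected offspring of II-5 (Pp) × II-1 (Pp), whose cross gives 1/4 PP : 1/2 Pp : 1/4 pp; conditioning on being unaffected, III-1 is PP with probability 1/3, Pp with probability 2/3.
Summing over parental genotype combinations, P(offspring has genotype Pp) = 1/3·1/2 + 2/3·1/2 = 1/2.

1/2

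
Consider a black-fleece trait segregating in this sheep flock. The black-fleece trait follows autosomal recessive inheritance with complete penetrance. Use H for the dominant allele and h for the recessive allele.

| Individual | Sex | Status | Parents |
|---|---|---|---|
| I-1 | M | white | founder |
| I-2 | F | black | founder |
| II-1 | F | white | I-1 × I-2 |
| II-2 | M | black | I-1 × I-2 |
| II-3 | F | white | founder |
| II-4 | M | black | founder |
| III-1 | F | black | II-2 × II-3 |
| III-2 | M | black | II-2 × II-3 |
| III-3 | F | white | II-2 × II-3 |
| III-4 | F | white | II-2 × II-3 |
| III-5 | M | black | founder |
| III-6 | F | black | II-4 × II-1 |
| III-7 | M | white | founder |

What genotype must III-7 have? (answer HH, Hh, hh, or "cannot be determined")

cannot be determined

III-7's phenotype allows HH or Hh, and no parent or child forces a single allele at both positions; consistent genotype assignments exist with III-7 as HH or Hh.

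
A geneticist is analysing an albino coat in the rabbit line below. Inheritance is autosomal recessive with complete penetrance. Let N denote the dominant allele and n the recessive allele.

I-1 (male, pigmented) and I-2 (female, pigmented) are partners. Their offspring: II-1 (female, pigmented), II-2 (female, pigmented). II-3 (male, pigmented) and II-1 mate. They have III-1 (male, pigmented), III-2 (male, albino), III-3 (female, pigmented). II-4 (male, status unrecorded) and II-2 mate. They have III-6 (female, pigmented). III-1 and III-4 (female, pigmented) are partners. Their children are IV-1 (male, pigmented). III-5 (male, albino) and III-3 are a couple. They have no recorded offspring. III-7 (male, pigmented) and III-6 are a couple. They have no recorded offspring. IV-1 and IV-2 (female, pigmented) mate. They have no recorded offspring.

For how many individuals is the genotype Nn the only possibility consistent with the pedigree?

Obligate heterozygotes: II-1 is pigmented so carries N and passed n to III-2 (nn), so II-1 is Nn; II-3 is pigmented so carries N and passed n to III-2 (nn), so II-3 is Nn.
Every other individual is either homozygous by phenotype or has at least one consistent homozygous assignment, so the count is 2.

2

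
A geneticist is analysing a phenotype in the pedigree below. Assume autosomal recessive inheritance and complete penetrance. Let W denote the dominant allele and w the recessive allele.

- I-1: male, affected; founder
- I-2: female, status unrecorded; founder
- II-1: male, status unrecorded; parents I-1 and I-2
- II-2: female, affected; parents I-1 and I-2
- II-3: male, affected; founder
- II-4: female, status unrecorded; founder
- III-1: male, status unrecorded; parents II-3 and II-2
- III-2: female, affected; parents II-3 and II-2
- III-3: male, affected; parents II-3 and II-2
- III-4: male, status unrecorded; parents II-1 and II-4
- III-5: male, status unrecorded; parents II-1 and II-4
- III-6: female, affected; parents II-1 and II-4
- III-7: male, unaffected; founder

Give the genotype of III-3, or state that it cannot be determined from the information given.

III-3 is affected, so III-3 is ww.

ww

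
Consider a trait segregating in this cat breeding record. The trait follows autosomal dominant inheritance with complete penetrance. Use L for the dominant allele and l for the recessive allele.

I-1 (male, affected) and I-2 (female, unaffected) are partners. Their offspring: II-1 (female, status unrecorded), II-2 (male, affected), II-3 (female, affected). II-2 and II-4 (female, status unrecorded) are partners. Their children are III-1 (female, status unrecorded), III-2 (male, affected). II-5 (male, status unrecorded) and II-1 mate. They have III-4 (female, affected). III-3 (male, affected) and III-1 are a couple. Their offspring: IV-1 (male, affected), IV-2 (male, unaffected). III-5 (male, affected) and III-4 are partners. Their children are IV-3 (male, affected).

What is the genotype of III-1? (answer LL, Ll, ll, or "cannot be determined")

III-1's phenotype is unrecorded, and no parent or child forces a single allele at both positions; consistent genotype assignments exist with III-1 as Ll or ll.

cannot be determined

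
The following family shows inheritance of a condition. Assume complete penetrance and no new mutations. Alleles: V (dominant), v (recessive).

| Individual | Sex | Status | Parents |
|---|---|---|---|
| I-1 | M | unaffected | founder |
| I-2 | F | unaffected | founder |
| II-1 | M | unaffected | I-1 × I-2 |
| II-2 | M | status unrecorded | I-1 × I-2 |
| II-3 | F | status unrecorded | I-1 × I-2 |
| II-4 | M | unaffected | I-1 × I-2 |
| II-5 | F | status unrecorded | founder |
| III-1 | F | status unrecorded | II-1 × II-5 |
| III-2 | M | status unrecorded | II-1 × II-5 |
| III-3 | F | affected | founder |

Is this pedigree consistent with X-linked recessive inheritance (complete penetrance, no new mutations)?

Yes

A consistent assignment under X-linked recessive exists: I-1 X^V Y, I-2 X^V X^V, II-1 X^V Y, II-2 X^V Y, II-3 X^V X^V, II-4 X^V Y, II-5 X^V X^V, III-1 X^V X^V, III-2 X^V Y, III-3 X^v X^v.
In this assignment every recorded phenotype matches its genotype and every non-founder's genotype is obtainable from its parents' genotypes, so the pedigree is consistent.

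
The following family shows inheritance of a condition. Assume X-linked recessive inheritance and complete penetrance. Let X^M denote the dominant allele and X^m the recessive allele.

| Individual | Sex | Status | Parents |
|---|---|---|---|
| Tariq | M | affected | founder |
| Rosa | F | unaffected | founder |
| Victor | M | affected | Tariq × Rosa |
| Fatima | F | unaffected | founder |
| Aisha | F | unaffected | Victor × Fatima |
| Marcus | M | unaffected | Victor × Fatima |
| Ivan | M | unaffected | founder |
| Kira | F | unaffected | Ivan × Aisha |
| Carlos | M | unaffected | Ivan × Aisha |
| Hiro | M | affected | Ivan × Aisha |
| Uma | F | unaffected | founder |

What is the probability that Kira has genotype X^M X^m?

Ivan is unaffected, so Ivan is X^M Y.
Aisha is unaffected so carries M and received m from Victor (X^m Y), so Aisha is X^M X^m.
Their cross gives offspring ratios 1/2 X^M X^M : 1/2 X^M X^m. Conditioning on Kira being unaffected, P(X^M X^m) = 1/2 / 1 = 1/2.

1/2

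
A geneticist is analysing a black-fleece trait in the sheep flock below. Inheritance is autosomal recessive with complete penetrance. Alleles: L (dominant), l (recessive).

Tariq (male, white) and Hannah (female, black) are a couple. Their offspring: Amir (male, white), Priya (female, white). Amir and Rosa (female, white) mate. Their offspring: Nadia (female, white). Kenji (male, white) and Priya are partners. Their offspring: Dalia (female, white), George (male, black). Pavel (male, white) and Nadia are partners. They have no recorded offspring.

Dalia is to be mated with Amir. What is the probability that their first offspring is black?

Kenji is white so carries L and passed l to George (ll), so Kenji is Ll.
Priya is white so carries L and received l from Hannah (ll), so Priya is Ll.
Dalia is a white offspring of Kenji (Ll) × Priya (Ll), whose cross gives 1/4 LL : 1/2 Ll : 1/4 ll; conditioning on being white, Dalia is LL with probability 1/3, Ll with probability 2/3.
Amir is white so carries L and received l from Hannah (ll), so Amir is Ll.
Summing over parental genotype combinations, P(offspring is black) = 2/3·1/4 = 1/6.

1/6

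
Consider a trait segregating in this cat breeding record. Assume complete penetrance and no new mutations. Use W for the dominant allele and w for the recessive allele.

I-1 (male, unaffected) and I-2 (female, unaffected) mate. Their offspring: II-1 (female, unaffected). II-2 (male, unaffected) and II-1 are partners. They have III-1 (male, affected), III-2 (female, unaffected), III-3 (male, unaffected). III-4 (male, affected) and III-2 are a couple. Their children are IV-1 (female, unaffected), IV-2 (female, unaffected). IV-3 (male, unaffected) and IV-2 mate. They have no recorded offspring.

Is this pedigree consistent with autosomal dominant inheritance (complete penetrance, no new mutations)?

No

Under autosomal dominant, III-1 (affected, male) cannot arise from II-2 (unaffected) × II-1 (unaffected).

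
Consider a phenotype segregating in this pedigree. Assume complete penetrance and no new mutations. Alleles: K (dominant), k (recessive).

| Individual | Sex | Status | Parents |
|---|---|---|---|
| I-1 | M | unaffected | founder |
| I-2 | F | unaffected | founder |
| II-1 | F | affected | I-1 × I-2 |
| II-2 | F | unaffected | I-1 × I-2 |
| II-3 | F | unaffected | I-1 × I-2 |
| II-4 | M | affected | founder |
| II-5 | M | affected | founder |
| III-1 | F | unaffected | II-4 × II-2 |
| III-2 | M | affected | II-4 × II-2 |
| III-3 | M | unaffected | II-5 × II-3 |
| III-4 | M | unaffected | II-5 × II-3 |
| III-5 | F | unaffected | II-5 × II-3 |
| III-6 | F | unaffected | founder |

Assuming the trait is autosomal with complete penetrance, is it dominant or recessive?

I-1 and I-2 are both unaffected yet have an affected child II-1. Under dominance, an affected child requires at least one affected parent, so the trait cannot be dominant.

recessive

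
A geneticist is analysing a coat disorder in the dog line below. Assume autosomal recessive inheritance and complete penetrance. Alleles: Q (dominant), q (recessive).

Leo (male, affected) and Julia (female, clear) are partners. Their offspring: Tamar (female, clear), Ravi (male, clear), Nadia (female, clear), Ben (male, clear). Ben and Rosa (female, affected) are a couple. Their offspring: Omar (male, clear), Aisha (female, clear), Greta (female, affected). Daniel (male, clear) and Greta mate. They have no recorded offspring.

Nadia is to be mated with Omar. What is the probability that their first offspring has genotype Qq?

1/2

Nadia is clear so carries Q and received q from Leo (qq), so Nadia is Qq.
Omar is clear so carries Q and received q from Rosa (qq), so Omar is Qq.
The cross gives 1/4 QQ : 1/2 Qq : 1/4 qq, so P(offspring has genotype Qq) = 1/2.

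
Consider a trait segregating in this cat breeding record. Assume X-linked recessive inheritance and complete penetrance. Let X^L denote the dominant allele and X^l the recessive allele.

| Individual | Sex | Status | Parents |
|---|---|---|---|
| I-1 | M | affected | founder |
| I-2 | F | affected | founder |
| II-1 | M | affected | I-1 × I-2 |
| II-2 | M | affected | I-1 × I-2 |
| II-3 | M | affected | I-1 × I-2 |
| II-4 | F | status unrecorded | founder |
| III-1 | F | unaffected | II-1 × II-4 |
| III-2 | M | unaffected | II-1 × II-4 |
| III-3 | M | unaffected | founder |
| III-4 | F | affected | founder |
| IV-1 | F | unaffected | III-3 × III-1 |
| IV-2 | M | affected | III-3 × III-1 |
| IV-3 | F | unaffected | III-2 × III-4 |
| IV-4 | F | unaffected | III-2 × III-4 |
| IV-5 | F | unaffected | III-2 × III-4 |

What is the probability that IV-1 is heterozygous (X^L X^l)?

1/2

III-3 is unaffected, so III-3 is X^L Y.
III-1 is unaffected so carries L and received l from II-1 (X^l Y), so III-1 is X^L X^l.
Their cross gives offspring ratios 1/2 X^L X^L : 1/2 X^L X^l. Conditioning on IV-1 being unaffected, P(X^L X^l) = 1/2 / 1 = 1/2.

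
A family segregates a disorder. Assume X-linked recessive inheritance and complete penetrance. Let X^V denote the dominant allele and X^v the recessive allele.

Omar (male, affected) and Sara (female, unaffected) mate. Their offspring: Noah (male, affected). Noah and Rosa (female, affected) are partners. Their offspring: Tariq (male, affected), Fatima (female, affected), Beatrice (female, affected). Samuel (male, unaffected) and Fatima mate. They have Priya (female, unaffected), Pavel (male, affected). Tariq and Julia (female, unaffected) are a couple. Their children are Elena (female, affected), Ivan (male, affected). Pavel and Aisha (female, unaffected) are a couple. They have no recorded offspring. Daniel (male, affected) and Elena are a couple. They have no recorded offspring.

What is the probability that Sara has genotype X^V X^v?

Sara is unaffected so carries V and passed v to Noah (X^v Y), so Sara is X^V X^v, giving P(X^V X^v) = 1.

1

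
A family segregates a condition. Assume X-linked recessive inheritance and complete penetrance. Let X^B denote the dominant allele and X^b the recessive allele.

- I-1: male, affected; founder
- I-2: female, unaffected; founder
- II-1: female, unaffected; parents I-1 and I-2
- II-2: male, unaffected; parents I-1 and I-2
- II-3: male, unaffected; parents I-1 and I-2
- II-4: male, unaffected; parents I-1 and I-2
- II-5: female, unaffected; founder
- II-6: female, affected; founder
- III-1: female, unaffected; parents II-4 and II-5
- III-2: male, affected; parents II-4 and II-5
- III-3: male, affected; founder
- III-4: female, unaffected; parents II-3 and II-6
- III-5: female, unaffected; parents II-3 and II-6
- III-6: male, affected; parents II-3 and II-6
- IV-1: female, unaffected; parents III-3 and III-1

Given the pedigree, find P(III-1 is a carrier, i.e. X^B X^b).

II-4 is unaffected, so II-4 is X^B Y.
II-5 is unaffected so carries B and passed b to III-2 (X^b Y), so II-5 is X^B X^b.
Their cross gives offspring ratios 1/2 X^B X^B : 1/2 X^B X^b. Conditioning on III-1 being unaffected, P(X^B X^b) = 1/2 / 1 = 1/2 before taking III-1's own offspring into account.
III-3 is affected, so III-3 is X^b Y.
Now use III-1's offspring. Probability of each recorded status — unaffected daughter IV-1: 1/2 if III-1 is X^B X^b, 1 if X^B X^B.
Bayes: P(X^B X^b) = 1/2·1/2 / (1/2·1/2 + 1/2·1) = 1/3.

1/3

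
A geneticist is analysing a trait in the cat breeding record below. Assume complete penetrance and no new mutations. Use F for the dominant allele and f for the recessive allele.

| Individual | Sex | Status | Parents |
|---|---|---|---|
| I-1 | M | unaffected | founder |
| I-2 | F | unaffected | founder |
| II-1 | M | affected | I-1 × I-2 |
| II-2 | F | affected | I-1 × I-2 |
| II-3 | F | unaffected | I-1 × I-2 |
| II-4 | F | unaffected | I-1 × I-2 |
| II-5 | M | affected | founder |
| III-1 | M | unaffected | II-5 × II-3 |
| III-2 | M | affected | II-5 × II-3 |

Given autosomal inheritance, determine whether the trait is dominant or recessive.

recessive

I-1 and I-2 are both unaffected yet have an affected child II-1. Under dominance, an affected child requires at least one affected parent, so the trait cannot be dominant.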